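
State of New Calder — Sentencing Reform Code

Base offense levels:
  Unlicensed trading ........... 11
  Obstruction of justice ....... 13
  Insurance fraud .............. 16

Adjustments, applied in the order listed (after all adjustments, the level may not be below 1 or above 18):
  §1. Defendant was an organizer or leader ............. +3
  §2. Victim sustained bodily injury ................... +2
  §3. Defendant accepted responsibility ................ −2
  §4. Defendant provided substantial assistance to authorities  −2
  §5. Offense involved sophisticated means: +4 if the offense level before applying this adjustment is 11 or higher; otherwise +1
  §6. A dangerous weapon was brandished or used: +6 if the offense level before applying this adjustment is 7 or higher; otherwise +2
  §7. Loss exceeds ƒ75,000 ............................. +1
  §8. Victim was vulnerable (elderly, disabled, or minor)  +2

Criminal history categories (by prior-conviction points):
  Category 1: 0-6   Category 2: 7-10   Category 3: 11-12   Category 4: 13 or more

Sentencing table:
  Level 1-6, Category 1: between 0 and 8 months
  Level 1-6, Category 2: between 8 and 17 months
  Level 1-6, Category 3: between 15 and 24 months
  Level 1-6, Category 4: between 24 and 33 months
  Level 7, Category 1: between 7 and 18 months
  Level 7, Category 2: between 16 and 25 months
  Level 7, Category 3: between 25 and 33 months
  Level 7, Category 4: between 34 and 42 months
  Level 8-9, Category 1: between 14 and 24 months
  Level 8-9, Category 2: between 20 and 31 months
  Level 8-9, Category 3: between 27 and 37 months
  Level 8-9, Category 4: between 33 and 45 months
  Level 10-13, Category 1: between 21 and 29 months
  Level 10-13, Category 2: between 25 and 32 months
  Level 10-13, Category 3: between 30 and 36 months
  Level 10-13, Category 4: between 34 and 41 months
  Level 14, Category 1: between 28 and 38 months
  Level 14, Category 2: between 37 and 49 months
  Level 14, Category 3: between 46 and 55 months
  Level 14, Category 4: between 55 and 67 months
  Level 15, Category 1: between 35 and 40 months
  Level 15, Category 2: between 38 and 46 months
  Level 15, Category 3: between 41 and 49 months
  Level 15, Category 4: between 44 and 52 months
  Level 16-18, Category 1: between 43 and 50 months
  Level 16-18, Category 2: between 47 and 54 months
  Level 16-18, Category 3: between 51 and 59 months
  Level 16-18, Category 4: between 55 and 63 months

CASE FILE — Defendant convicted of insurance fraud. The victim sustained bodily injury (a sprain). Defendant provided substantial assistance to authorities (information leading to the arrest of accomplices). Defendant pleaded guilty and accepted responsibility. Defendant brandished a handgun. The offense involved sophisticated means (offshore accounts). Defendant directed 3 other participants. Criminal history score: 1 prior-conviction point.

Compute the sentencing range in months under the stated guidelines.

Base offense level for insurance fraud: 16.
§1 applies: 16 + 3 = 19.
§2 applies: 19 + 2 = 21.
§3 applies: 21 − 2 = 19.
§4 applies: 19 − 2 = 17.
§5 applies (level before this adjustment is 17 ≥ 11, so +4): 17 + 4 = 21.
§6 applies (level before this adjustment is 21 ≥ 7, so +6): 21 + 6 = 27.
Level 27 exceeds the maximum of 18; capped at 18.
Final offense level: 18.
Criminal history: 1 prior point → Category 1 (0-6).
Level 18 falls in the 16-18 band.
Grid: Level 16-18 × Category 1 = 43-50 months.

43-50 months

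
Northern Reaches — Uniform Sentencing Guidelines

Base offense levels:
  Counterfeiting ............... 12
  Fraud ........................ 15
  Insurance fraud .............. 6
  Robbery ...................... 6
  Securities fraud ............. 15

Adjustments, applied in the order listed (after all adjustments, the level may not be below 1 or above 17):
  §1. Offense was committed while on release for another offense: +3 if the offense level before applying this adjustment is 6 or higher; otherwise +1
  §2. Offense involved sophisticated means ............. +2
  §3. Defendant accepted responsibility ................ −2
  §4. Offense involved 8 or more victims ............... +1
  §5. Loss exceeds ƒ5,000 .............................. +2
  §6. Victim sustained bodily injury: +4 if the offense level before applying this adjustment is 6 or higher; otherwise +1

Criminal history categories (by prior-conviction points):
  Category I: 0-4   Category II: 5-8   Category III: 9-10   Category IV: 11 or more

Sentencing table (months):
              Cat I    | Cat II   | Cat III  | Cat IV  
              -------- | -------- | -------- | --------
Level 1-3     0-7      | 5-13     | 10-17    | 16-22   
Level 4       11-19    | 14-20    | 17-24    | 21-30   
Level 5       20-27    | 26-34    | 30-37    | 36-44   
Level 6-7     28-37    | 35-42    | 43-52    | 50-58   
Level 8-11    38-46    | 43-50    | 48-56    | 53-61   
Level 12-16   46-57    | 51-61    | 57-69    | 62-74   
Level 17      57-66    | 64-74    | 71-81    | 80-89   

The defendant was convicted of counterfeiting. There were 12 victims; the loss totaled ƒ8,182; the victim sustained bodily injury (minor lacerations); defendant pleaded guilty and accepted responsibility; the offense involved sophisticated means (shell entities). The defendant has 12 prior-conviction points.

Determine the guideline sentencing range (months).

Base offense level for counterfeiting: 12.
§2 applies: 12 + 2 = 14.
§3 applies: 14 − 2 = 12.
§4 applies: 12 + 1 = 13.
§5 applies: 13 + 2 = 15.
§6 applies (level before this adjustment is 15 ≥ 6, so +4): 15 + 4 = 19.
Level 19 exceeds the maximum of 17; capped at 17.
Final offense level: 17.
Criminal history: 12 prior points → Category IV (11+).
Level 17 falls in the 17 band.
Grid: Level 17 × Category IV = 80-89 months.

80-89 months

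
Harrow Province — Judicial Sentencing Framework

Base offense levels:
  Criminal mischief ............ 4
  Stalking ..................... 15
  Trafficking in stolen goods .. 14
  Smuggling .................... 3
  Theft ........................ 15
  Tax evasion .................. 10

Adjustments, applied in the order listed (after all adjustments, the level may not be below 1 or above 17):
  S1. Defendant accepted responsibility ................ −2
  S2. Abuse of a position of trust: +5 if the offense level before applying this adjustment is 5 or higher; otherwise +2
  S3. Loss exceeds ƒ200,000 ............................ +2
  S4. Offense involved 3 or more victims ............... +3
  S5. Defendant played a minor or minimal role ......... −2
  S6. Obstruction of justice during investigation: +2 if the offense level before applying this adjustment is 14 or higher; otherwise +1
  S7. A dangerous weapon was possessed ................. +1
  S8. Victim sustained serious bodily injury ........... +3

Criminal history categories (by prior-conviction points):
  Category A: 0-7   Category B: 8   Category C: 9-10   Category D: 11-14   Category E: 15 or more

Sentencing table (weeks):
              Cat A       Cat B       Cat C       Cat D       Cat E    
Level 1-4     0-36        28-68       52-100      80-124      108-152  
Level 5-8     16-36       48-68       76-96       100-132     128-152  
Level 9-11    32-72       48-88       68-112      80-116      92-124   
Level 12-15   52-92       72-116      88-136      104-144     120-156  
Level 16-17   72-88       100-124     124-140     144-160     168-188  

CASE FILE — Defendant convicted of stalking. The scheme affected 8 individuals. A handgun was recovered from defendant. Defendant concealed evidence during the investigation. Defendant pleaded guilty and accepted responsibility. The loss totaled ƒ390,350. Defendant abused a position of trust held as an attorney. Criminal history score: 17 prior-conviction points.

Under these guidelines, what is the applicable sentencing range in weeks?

168-188 weeks

Base offense level for stalking: 15.
S1 applies: 15 − 2 = 13.
S2 applies (level before this adjustment is 13 ≥ 5, so +5): 13 + 5 = 18.
S3 applies: 18 + 2 = 20.
S4 applies: 20 + 3 = 23.
S5 does not apply.
S6 applies (level before this adjustment is 23 ≥ 14, so +2): 23 + 2 = 25.
S7 applies: 25 + 1 = 26.
Level 26 exceeds the maximum of 17; capped at 17.
Final offense level: 17.
Criminal history: 17 prior points → Category E (15+).
Level 17 falls in the 16-17 band.
Grid: Level 16-17 × Category E = 168-188 weeks.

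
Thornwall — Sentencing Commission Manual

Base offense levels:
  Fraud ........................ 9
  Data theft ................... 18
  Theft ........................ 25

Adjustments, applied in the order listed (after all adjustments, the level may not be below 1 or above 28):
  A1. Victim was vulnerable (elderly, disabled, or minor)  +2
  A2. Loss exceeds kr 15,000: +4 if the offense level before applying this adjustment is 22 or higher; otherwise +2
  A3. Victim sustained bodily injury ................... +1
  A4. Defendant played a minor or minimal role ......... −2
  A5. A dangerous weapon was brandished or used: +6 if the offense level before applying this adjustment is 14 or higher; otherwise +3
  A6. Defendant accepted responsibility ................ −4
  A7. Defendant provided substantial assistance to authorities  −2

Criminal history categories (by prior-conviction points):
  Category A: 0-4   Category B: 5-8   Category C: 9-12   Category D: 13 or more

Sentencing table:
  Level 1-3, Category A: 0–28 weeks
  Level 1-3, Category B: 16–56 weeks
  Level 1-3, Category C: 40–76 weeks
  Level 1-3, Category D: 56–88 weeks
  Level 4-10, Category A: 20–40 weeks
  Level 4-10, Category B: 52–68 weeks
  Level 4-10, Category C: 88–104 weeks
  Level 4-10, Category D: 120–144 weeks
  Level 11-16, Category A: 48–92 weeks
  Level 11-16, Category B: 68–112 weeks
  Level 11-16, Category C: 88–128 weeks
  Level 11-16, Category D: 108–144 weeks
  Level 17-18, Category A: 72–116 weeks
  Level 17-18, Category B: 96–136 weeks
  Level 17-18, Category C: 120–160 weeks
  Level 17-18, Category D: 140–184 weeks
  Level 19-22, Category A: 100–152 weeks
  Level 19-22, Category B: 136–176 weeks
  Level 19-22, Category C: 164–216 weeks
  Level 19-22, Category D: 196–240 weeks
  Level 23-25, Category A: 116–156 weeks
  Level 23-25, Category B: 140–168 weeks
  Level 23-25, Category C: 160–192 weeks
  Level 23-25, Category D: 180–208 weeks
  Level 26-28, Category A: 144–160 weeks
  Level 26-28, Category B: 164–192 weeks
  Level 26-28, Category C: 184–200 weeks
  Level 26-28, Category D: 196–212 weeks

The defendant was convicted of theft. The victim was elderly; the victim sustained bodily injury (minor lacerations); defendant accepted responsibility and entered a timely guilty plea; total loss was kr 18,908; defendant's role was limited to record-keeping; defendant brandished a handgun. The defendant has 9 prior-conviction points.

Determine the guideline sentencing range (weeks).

184-200 weeks

Base offense level for theft: 25.
A1 applies: 25 + 2 = 27.
A2 applies (level before this adjustment is 27 ≥ 22, so +4): 27 + 4 = 31.
A3 applies: 31 + 1 = 32.
A4 applies: 32 − 2 = 30.
A5 applies (level before this adjustment is 30 ≥ 14, so +6): 30 + 6 = 36.
A6 applies: 36 − 4 = 32.
A7 does not apply.
Level 32 exceeds the maximum of 28; capped at 28.
Final offense level: 28.
Criminal history: 9 prior points → Category C (9-12).
Level 28 falls in the 26-28 band.
Grid: Level 26-28 × Category C = 184-200 weeks.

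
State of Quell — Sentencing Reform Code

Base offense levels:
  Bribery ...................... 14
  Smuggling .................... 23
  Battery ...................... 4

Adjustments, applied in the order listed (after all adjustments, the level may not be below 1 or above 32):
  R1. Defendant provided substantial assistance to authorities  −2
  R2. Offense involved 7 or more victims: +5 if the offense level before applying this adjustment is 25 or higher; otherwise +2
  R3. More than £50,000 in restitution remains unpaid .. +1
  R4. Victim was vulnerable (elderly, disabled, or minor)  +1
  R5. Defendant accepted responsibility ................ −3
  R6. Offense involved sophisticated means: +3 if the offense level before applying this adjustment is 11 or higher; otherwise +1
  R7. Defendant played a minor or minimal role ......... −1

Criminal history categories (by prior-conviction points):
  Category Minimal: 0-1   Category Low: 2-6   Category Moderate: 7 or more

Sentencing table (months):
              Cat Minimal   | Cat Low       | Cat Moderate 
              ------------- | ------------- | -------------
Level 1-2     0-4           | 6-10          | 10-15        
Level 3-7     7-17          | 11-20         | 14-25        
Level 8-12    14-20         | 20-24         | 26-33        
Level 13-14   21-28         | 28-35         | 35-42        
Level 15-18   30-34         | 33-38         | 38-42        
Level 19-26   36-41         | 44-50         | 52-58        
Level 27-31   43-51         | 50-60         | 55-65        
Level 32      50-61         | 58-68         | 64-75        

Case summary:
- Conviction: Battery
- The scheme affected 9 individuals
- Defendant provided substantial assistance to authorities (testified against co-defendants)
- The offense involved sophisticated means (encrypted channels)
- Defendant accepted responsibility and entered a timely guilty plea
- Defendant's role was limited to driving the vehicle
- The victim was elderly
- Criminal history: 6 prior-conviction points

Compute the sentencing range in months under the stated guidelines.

6-10 months

Base offense level for battery: 4.
R1 applies: 4 − 2 = 2.
R2 applies (level before this adjustment is 2 < 25, so +2): 2 + 2 = 4.
R3 does not apply.
R4 applies: 4 + 1 = 5.
R5 applies: 5 − 3 = 2.
R6 applies (level before this adjustment is 2 < 11, so +1): 2 + 1 = 3.
R7 applies: 3 − 1 = 2.
Final offense level: 2.
Criminal history: 6 prior points → Category Low (2-6).
Level 2 falls in the 1-2 band.
Grid: Level 1-2 × Category Low = 6-10 months.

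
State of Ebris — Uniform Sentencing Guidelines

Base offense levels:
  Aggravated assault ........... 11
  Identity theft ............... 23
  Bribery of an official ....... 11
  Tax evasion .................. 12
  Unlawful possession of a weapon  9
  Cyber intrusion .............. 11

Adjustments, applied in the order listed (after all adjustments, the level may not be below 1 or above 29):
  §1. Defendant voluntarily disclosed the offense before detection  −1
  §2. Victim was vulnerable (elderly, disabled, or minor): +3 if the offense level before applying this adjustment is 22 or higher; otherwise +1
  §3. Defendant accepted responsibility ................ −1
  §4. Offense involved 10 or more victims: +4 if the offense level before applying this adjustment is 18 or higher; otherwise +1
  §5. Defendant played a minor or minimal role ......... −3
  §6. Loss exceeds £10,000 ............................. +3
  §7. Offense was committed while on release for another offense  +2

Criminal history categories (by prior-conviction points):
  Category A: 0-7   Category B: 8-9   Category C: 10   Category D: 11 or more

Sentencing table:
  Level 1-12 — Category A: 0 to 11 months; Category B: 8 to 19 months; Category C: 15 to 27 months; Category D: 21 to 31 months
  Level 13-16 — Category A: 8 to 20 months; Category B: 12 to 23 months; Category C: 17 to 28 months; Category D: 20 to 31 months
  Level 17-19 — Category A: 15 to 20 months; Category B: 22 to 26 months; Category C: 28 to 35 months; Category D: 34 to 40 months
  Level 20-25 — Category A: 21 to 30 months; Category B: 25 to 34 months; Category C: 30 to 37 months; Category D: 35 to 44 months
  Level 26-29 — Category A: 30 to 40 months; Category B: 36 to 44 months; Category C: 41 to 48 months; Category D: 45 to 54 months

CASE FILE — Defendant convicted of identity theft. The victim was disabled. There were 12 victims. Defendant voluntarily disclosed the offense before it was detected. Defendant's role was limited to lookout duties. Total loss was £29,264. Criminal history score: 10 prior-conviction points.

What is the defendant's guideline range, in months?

41-48 months

Base offense level for identity theft: 23.
§1 applies: 23 − 1 = 22.
§2 applies (level before this adjustment is 22 ≥ 22, so +3): 22 + 3 = 25.
§3 does not apply.
§4 applies (level before this adjustment is 25 ≥ 18, so +4): 25 + 4 = 29.
§5 applies: 29 − 3 = 26.
§6 applies: 26 + 3 = 29.
Final offense level: 29.
Criminal history: 10 prior points → Category C (10).
Level 29 falls in the 26-29 band.
Grid: Level 26-29 × Category C = 41-48 months.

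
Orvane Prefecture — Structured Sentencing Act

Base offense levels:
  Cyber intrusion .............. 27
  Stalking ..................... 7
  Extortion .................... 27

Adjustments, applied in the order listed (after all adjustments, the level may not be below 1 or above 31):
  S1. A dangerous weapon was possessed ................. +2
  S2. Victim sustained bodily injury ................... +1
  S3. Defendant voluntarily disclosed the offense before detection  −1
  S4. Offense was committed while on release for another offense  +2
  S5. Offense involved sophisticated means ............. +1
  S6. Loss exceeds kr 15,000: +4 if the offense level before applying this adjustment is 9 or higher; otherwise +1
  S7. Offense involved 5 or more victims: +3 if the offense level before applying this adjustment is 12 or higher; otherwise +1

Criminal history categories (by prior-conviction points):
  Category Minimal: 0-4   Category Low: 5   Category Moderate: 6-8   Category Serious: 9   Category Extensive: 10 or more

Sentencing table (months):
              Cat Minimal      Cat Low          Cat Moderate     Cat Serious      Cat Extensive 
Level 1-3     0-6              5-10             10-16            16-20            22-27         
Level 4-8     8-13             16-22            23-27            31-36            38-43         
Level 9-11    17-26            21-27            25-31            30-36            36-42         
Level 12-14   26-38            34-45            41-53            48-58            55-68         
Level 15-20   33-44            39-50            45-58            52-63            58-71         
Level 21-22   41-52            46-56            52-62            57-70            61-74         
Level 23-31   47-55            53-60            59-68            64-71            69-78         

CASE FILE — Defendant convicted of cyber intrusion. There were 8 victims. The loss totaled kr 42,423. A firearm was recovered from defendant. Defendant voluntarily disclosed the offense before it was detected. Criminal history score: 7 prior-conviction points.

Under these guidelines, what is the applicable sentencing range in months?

Base offense level for cyber intrusion: 27.
S1 applies: 27 + 2 = 29.
S3 applies: 29 − 1 = 28.
S5 does not apply.
S6 applies (level before this adjustment is 28 ≥ 9, so +4): 28 + 4 = 32.
S7 applies (level before this adjustment is 32 ≥ 12, so +3): 32 + 3 = 35.
Level 35 exceeds the maximum of 31; capped at 31.
Final offense level: 31.
Criminal history: 7 prior points → Category Moderate (6-8).
Level 31 falls in the 23-31 band.
Grid: Level 23-31 × Category Moderate = 59-68 months.

59-68 months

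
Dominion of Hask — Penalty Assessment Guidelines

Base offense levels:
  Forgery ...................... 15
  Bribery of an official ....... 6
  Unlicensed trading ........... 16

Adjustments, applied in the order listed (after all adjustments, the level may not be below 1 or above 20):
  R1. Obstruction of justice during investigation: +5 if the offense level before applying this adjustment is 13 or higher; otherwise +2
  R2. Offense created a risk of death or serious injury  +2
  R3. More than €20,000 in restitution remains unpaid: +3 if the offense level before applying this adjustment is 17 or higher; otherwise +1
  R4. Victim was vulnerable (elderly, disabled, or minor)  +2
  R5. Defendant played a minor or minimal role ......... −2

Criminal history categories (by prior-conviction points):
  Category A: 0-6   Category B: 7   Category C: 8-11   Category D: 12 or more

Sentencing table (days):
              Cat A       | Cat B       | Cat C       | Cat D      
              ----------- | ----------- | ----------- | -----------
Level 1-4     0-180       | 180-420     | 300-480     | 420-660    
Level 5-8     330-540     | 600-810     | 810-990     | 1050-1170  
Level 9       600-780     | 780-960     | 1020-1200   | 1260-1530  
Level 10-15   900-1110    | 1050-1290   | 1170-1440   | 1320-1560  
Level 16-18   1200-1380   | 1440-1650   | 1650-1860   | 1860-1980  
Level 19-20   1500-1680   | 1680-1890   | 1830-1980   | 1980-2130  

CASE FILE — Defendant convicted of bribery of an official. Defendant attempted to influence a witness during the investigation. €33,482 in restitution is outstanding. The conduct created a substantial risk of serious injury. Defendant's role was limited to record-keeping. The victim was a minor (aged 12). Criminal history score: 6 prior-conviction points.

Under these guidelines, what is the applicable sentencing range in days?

Base offense level for bribery of an official: 6.
R1 applies (level before this adjustment is 6 < 13, so +2): 6 + 2 = 8.
R2 applies: 8 + 2 = 10.
R3 applies (level before this adjustment is 10 < 17, so +1): 10 + 1 = 11.
R4 applies: 11 + 2 = 13.
R5 applies: 13 − 2 = 11.
Final offense level: 11.
Criminal history: 6 prior points → Category A (0-6).
Level 11 falls in the 10-15 band.
Grid: Level 10-15 × Category A = 900-1110 days.

900-1110 days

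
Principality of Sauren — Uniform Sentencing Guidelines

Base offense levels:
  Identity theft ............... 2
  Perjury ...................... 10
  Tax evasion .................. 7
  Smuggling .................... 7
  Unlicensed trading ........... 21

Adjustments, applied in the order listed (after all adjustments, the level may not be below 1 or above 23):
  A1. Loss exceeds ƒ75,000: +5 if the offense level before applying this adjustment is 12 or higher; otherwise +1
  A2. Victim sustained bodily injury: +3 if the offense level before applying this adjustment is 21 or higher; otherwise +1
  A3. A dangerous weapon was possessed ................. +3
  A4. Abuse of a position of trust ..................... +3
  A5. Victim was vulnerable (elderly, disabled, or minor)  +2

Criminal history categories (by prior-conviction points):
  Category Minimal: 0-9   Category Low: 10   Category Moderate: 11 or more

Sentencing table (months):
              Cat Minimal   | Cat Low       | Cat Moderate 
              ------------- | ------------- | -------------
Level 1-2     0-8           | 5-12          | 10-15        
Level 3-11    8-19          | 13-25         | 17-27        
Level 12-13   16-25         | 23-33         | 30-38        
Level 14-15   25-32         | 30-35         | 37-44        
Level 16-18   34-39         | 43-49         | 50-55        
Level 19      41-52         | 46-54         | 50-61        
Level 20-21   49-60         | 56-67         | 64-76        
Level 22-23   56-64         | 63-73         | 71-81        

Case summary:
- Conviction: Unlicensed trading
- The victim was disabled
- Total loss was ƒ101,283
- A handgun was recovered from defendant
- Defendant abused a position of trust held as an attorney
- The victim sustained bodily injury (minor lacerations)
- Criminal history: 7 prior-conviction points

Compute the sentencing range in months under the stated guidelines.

Base offense level for unlicensed trading: 21.
A1 applies (level before this adjustment is 21 ≥ 12, so +5): 21 + 5 = 26.
A2 applies (level before this adjustment is 26 ≥ 21, so +3): 26 + 3 = 29.
A3 applies: 29 + 3 = 32.
A4 applies: 32 + 3 = 35.
A5 applies: 35 + 2 = 37.
Level 37 exceeds the maximum of 23; capped at 23.
Final offense level: 23.
Criminal history: 7 prior points → Category Minimal (0-9).
Level 23 falls in the 22-23 band.
Grid: Level 22-23 × Category Minimal = 56-64 months.

56-64 months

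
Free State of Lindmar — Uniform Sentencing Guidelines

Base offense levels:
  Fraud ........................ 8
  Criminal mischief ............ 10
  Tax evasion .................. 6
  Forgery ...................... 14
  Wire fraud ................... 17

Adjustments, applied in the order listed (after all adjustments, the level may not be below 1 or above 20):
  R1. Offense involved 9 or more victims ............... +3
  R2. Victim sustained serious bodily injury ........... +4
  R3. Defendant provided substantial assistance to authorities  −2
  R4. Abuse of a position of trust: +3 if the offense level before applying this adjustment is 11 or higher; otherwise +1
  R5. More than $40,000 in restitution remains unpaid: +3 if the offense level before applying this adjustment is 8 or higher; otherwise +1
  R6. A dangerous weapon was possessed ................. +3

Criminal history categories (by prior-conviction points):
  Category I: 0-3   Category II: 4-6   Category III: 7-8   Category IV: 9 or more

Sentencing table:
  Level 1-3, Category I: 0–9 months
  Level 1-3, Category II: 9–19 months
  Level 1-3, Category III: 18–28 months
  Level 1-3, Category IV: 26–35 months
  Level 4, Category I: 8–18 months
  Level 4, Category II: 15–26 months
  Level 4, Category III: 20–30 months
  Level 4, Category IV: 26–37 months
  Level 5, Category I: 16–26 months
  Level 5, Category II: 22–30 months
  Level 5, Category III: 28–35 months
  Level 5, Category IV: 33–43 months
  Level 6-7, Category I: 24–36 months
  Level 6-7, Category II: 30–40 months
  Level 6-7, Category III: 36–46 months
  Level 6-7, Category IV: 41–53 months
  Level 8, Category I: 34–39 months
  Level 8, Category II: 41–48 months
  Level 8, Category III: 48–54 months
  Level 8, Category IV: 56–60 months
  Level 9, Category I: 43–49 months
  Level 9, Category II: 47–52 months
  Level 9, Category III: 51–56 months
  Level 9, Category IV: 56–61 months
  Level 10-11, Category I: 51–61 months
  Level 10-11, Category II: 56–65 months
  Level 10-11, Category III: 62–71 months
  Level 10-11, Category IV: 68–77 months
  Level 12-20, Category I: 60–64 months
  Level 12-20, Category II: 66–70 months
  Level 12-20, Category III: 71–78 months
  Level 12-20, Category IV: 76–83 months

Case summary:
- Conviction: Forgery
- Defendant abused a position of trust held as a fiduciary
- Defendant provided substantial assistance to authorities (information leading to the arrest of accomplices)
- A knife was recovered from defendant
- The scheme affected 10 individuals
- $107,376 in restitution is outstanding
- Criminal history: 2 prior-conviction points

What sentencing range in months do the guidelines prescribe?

Base offense level for forgery: 14.
R1 applies: 14 + 3 = 17.
R2 does not apply.
R3 applies: 17 − 2 = 15.
R4 applies (level before this adjustment is 15 ≥ 11, so +3): 15 + 3 = 18.
R5 applies (level before this adjustment is 18 ≥ 8, so +3): 18 + 3 = 21.
R6 applies: 21 + 3 = 24.
Level 24 exceeds the maximum of 20; capped at 20.
Final offense level: 20.
Criminal history: 2 prior points → Category I (0-3).
Level 20 falls in the 12-20 band.
Grid: Level 12-20 × Category I = 60-64 months.

60-64 months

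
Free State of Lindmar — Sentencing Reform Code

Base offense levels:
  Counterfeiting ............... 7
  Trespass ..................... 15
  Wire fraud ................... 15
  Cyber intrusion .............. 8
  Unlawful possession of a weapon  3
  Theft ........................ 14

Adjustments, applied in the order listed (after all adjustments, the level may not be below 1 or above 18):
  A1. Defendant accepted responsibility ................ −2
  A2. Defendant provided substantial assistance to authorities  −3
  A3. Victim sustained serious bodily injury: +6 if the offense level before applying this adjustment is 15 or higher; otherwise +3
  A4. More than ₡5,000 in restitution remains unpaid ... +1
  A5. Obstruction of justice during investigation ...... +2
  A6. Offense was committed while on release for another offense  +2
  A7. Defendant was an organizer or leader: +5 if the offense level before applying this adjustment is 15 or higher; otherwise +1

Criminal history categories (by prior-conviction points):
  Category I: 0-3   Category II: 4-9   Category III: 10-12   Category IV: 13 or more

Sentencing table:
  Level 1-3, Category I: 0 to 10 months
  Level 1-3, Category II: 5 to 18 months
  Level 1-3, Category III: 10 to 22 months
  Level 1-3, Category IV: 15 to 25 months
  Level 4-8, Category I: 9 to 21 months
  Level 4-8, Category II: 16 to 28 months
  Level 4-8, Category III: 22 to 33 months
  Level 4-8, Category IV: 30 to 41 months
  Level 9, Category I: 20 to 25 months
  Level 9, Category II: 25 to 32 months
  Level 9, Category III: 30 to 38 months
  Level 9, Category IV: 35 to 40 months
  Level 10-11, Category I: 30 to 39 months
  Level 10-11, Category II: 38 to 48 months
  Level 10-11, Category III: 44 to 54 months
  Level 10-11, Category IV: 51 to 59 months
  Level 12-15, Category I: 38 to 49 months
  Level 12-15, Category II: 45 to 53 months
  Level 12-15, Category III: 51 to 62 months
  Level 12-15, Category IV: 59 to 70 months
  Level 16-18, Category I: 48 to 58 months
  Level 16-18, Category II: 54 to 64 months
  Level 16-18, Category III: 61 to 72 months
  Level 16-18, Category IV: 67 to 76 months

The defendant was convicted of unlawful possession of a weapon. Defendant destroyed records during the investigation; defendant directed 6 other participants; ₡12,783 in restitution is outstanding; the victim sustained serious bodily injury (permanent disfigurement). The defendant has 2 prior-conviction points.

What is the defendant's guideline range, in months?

30-39 months

Base offense level for unlawful possession of a weapon: 3.
A2 does not apply.
A3 applies (level before this adjustment is 3 < 15, so +3): 3 + 3 = 6.
A4 applies: 6 + 1 = 7.
A5 applies: 7 + 2 = 9.
A6 does not apply.
A7 applies (level before this adjustment is 9 < 15, so +1): 9 + 1 = 10.
Final offense level: 10.
Criminal history: 2 prior points → Category I (0-3).
Level 10 falls in the 10-11 band.
Grid: Level 10-11 × Category I = 30-39 months.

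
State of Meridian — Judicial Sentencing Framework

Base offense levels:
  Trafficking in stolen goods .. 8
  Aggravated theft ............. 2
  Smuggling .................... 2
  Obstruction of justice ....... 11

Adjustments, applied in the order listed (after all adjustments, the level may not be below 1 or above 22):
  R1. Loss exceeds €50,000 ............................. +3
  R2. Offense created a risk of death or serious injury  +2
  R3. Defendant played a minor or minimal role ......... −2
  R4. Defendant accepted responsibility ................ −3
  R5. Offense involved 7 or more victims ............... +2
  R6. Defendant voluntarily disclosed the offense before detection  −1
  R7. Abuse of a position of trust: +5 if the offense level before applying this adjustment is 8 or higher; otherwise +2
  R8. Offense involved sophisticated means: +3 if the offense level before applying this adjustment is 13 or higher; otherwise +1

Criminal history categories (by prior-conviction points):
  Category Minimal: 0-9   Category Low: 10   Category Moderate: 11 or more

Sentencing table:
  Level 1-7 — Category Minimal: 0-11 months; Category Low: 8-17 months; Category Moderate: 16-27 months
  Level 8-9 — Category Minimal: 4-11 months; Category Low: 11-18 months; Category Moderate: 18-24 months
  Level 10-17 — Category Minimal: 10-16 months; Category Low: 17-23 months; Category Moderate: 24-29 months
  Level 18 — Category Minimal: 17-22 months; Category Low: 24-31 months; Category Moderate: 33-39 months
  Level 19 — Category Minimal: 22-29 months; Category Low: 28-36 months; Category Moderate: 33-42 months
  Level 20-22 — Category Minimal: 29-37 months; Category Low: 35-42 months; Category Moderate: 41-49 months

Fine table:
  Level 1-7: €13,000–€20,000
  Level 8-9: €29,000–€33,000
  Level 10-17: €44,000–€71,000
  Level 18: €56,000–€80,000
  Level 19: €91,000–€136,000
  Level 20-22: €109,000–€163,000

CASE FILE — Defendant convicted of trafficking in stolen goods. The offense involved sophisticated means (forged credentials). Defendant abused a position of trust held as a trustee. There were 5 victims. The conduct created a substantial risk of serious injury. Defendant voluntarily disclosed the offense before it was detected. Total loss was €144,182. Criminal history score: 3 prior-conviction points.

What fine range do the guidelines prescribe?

Base offense level for trafficking in stolen goods: 8.
R1 applies: 8 + 3 = 11.
R2 applies: 11 + 2 = 13.
R5 does not apply.
R6 applies: 13 − 1 = 12.
R7 applies (level before this adjustment is 12 ≥ 8, so +5): 12 + 5 = 17.
R8 applies (level before this adjustment is 17 ≥ 13, so +3): 17 + 3 = 20.
Final offense level: 20.
Level 20 falls in the 20-22 band.
Fine table: Level 20-22 → €109,000–€163,000.

€109,000–€163,000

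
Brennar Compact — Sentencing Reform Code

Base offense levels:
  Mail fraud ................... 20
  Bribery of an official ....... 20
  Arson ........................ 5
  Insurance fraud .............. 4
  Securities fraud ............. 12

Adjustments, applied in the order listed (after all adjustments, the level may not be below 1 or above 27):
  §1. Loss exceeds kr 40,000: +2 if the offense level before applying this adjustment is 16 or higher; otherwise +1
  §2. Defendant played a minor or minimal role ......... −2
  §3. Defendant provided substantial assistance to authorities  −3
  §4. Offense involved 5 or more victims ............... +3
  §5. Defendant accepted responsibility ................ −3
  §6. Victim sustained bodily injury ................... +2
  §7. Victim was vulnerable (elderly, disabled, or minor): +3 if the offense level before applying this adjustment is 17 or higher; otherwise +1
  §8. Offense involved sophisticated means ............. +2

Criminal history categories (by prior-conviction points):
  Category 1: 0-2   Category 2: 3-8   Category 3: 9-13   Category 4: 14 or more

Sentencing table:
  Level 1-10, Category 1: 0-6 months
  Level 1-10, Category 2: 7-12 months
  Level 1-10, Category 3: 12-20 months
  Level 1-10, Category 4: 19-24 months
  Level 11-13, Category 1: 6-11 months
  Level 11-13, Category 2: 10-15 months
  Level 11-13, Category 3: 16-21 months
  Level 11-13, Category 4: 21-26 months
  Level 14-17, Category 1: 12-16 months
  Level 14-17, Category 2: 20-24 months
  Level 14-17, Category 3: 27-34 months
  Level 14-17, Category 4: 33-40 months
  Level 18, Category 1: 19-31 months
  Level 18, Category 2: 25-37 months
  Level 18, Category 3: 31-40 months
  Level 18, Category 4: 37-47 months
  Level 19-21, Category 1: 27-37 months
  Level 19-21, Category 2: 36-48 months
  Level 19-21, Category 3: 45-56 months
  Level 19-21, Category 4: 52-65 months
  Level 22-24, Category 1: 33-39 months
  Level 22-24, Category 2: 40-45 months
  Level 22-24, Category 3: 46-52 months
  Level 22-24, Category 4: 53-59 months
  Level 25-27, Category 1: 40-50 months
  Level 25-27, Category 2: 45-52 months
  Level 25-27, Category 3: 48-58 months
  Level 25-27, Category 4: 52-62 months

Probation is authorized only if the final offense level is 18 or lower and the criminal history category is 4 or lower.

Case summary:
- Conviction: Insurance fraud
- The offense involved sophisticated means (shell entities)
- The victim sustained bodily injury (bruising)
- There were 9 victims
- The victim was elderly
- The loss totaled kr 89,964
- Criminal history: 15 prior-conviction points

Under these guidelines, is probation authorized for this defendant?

Base offense level for insurance fraud: 4.
§1 applies (level before this adjustment is 4 < 16, so +1): 4 + 1 = 5.
§4 applies: 5 + 3 = 8.
§6 applies: 8 + 2 = 10.
§7 applies (level before this adjustment is 10 < 17, so +1): 10 + 1 = 11.
§8 applies: 11 + 2 = 13.
Final offense level: 13.
Criminal history: 15 prior points → Category 4 (14+).
Level 13 falls in the 11-13 band.
Grid: Level 11-13 × Category 4 = 21-26 months.
Probation check: level 13 ≤ 18 and category 4 ≤ 4 → eligible.

Yes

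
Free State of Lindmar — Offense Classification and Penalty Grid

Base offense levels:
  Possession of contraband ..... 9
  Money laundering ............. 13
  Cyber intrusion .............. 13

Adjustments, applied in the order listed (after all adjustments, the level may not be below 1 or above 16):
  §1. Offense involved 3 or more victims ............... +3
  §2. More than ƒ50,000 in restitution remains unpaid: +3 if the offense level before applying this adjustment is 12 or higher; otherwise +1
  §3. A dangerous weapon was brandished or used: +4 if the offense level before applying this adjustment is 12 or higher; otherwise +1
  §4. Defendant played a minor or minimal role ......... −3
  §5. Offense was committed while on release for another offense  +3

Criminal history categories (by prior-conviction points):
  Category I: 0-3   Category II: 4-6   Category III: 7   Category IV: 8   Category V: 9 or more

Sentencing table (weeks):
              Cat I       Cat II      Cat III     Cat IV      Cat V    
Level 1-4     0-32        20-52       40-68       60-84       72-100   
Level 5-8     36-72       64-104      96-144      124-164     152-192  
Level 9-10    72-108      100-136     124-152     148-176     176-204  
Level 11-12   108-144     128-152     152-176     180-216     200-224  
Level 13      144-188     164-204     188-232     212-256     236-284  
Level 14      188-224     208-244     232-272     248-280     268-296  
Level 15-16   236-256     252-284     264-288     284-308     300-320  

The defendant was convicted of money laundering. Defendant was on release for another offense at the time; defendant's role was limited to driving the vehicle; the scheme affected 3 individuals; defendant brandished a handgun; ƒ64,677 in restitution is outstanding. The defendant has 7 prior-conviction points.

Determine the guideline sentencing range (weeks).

Base offense level for money laundering: 13.
§1 applies: 13 + 3 = 16.
§2 applies (level before this adjustment is 16 ≥ 12, so +3): 16 + 3 = 19.
§3 applies (level before this adjustment is 19 ≥ 12, so +4): 19 + 4 = 23.
§4 applies: 23 − 3 = 20.
§5 applies: 20 + 3 = 23.
Level 23 exceeds the maximum of 16; capped at 16.
Final offense level: 16.
Criminal history: 7 prior points → Category III (7).
Level 16 falls in the 15-16 band.
Grid: Level 15-16 × Category III = 264-288 weeks.

264-288 weeks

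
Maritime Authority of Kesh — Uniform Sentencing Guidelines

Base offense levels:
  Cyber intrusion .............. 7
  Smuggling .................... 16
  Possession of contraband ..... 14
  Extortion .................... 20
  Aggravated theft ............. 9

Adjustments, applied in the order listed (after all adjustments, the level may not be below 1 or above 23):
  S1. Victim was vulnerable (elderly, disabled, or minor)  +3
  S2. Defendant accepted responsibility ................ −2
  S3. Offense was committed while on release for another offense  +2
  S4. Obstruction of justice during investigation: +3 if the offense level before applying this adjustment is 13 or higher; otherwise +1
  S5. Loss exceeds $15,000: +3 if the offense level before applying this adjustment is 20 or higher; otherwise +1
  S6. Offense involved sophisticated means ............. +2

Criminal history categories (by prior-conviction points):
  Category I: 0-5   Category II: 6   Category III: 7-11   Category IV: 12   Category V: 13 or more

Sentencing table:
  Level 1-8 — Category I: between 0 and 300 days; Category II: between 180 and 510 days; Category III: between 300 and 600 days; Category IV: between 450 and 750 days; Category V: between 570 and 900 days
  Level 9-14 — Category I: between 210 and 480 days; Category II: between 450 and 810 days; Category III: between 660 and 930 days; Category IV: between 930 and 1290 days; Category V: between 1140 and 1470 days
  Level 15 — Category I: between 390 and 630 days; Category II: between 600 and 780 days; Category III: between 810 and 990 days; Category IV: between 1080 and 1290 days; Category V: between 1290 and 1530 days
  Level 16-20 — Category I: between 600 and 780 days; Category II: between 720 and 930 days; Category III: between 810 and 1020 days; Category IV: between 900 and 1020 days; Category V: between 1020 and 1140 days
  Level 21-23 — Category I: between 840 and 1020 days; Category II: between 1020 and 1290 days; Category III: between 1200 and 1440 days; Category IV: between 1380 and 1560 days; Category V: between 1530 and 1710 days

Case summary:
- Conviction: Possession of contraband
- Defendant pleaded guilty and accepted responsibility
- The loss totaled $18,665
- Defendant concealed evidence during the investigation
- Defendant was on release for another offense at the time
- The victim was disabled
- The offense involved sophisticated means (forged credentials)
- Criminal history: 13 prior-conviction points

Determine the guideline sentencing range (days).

Base offense level for possession of contraband: 14.
S1 applies: 14 + 3 = 17.
S2 applies: 17 − 2 = 15.
S3 applies: 15 + 2 = 17.
S4 applies (level before this adjustment is 17 ≥ 13, so +3): 17 + 3 = 20.
S5 applies (level before this adjustment is 20 ≥ 20, so +3): 20 + 3 = 23.
S6 applies: 23 + 2 = 25.
Level 25 exceeds the maximum of 23; capped at 23.
Final offense level: 23.
Criminal history: 13 prior points → Category V (13+).
Level 23 falls in the 21-23 band.
Grid: Level 21-23 × Category V = 1530-1710 days.

1530-1710 days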